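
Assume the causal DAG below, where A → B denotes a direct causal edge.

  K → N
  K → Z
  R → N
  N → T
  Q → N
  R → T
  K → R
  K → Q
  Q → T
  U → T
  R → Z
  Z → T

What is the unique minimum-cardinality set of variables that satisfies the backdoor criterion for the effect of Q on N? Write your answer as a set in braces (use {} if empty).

Variables eligible for adjustment (non-descendants of Q, excluding Q and N): {K, R, U, Z}.
Backdoor paths from Q to N:
  P1: Q <- K -> R -> Z -> T <- N
  P2: Q <- K -> R -> N
  P3: Q <- K -> R -> T <- N
  P4: Q <- K -> Z <- R -> N
  P5: Q <- K -> Z <- R -> T <- N
  P6: Q <- K -> Z -> T <- R -> N
  P7: Q <- K -> Z -> T <- N
  P8: Q <- K -> N
The empty set is not sufficient: P2 (Q <- K -> R -> N) has no collider blocking it and no conditioned non-collider, so it is open.
Try {K}:
  P1: blocked at fork node K ∈ conditioning set.
  P2: blocked at fork node K ∈ conditioning set.
  P3: blocked at fork node K ∈ conditioning set.
  P4: blocked at fork node K ∈ conditioning set.
  P5: blocked at fork node K ∈ conditioning set.
  P6: blocked at fork node K ∈ conditioning set.
  P7: blocked at fork node K ∈ conditioning set.
  P8: blocked at fork node K ∈ conditioning set.
{K} contains no descendant of Q and blocks every backdoor path.
No other singleton works — e.g. {U} leaves P2 open — so {K} is the unique smallest valid adjustment set.

{K}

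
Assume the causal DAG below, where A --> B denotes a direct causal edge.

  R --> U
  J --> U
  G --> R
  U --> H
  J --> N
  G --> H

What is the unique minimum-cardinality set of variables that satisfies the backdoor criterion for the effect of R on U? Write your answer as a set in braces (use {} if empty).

Variables eligible for adjustment (non-descendants of R, excluding R and U): {G, J, N}.
Backdoor paths from R to U:
  P1: R <- G -> H <- U
Each backdoor path contains an unconditioned collider, so every path is already blocked with the empty conditioning set:
  P1: blocked at collider H (neither it nor any descendant is in the conditioning set).
The empty set is therefore the unique smallest valid set.

{}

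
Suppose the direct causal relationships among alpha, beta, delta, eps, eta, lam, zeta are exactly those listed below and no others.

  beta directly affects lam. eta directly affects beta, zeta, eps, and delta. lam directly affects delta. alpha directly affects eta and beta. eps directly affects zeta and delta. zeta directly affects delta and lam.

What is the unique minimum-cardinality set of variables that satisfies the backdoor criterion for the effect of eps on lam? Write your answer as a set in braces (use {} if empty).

Variables eligible for adjustment (non-descendants of eps, excluding eps and lam): {alpha, beta, eta}.
Backdoor paths from eps to lam:
  P1: eps <- eta <- alpha -> beta -> lam
  P2: eps <- eta -> zeta -> lam
  P3: eps <- eta -> zeta -> delta <- lam
  P4: eps <- eta -> beta -> lam
  P5: eps <- eta -> delta <- zeta -> lam
  P6: eps <- eta -> delta <- lam
The empty set is not sufficient: P1 (eps <- eta <- alpha -> beta -> lam) has no collider blocking it and no conditioned non-collider, so it is open.
Try {eta}:
  P1: blocked at chain node eta ∈ conditioning set.
  P2: blocked at fork node eta ∈ conditioning set.
  P3: blocked at fork node eta ∈ conditioning set.
  P4: blocked at fork node eta ∈ conditioning set.
  P5: blocked at fork node eta ∈ conditioning set.
  P6: blocked at fork node eta ∈ conditioning set.
{eta} contains no descendant of eps and blocks every backdoor path.
No other singleton works — e.g. {alpha} leaves P2 open — so {eta} is the unique smallest valid adjustment set.

{eta}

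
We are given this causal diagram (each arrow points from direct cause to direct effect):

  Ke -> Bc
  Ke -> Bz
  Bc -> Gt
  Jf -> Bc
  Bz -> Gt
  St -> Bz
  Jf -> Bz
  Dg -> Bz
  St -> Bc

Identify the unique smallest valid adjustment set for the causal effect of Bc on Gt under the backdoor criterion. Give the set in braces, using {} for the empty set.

{Bz}

Variables eligible for adjustment (non-descendants of Bc, excluding Bc and Gt): {Bz, Dg, Jf, Ke, St}.
Backdoor paths from Bc to Gt:
  P1: Bc <- St -> Bz -> Gt
  P2: Bc <- Ke -> Bz -> Gt
  P3: Bc <- Jf -> Bz -> Gt
The empty set is not sufficient: P1 (Bc <- St -> Bz -> Gt) has no collider blocking it and no conditioned non-collider, so it is open.
Try {Bz}:
  P1: blocked at chain node Bz ∈ conditioning set.
  P2: blocked at chain node Bz ∈ conditioning set.
  P3: blocked at chain node Bz ∈ conditioning set.
{Bz} contains no descendant of Bc and blocks every backdoor path.
No other singleton works — e.g. {St} leaves P2 open — so {Bz} is the unique smallest valid adjustment set.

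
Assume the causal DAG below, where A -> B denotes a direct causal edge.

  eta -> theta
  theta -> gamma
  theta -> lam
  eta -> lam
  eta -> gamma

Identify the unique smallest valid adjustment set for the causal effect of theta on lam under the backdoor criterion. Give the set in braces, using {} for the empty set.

{eta}

Variables eligible for adjustment (non-descendants of theta, excluding theta and lam): {eta}.
Backdoor paths from theta to lam:
  P1: theta <- eta -> lam
The empty set is not sufficient: P1 (theta <- eta -> lam) has no collider blocking it and no conditioned non-collider, so it is open.
Try {eta}:
  P1: blocked at fork node eta ∈ conditioning set.
{eta} contains no descendant of theta and blocks every backdoor path.
{eta} is the unique smallest valid adjustment set.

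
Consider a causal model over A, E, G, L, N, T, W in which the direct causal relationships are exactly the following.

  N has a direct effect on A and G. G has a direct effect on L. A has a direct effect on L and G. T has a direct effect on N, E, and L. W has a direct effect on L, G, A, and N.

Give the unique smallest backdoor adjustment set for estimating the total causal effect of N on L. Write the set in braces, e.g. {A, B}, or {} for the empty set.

{T, W}

Variables eligible for adjustment (non-descendants of N, excluding N and L): {E, T, W}.
Backdoor paths from N to L:
  P1: N <- T -> L
  P2: N <- W -> A -> G -> L
  P3: N <- W -> A -> L
  P4: N <- W -> G <- A -> L
  P5: N <- W -> G -> L
  P6: N <- W -> L
The empty set is not sufficient: P1 (N <- T -> L) has no collider blocking it and no conditioned non-collider, so it is open.
Try {T, W}:
  P1: blocked at fork node T ∈ conditioning set.
  P2: blocked at fork node W ∈ conditioning set.
  P3: blocked at fork node W ∈ conditioning set.
  P4: blocked at fork node W ∈ conditioning set.
  P5: blocked at fork node W ∈ conditioning set.
  P6: blocked at fork node W ∈ conditioning set.
{T, W} contains no descendant of N and blocks every backdoor path.
Every element of {T, W} is needed (dropping T leaves P1 open; dropping W leaves P2 open), so no proper subset is valid.
Among all size-2 subsets of the eligible variables, only {T, W} blocks every backdoor path, so it is the unique smallest valid adjustment set.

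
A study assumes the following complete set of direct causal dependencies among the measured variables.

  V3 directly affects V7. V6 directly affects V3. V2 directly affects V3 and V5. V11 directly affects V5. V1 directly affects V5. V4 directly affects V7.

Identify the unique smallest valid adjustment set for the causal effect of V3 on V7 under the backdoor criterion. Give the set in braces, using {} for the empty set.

Variables eligible for adjustment (non-descendants of V3, excluding V3 and V7): {V1, V11, V2, V4, V5, V6}.
Backdoor paths from V3 to V7:
  (none)
With no backdoor paths the empty set already satisfies the criterion, and it is trivially minimal.

{}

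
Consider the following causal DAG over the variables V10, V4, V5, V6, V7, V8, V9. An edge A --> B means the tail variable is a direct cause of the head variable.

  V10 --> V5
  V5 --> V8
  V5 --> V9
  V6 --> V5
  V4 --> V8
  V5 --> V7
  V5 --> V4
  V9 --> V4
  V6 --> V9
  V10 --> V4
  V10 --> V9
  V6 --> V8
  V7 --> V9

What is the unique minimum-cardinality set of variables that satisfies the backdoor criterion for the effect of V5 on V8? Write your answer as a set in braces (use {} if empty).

Variables eligible for adjustment (non-descendants of V5, excluding V5 and V8): {V10, V6}.
Backdoor paths from V5 to V8:
  P1: V5 <- V10 -> V9 <- V6 -> V8
  P2: V5 <- V10 -> V9 -> V4 -> V8
  P3: V5 <- V10 -> V4 <- V9 <- V6 -> V8
  P4: V5 <- V10 -> V4 -> V8
  P5: V5 <- V6 -> V9 <- V10 -> V4 -> V8
  P6: V5 <- V6 -> V9 -> V4 -> V8
  P7: V5 <- V6 -> V8
The empty set is not sufficient: P2 (V5 <- V10 -> V9 -> V4 -> V8) has no collider blocking it and no conditioned non-collider, so it is open.
Try {V10, V6}:
  P1: blocked at fork node V10 ∈ conditioning set.
  P2: blocked at fork node V10 ∈ conditioning set.
  P3: blocked at fork node V10 ∈ conditioning set.
  P4: blocked at fork node V10 ∈ conditioning set.
  P5: blocked at fork node V6 ∈ conditioning set.
  P6: blocked at fork node V6 ∈ conditioning set.
  P7: blocked at fork node V6 ∈ conditioning set.
{V10, V6} contains no descendant of V5 and blocks every backdoor path.
Every element of {V10, V6} is needed (dropping V10 leaves P2 open; dropping V6 leaves P6 open), so no proper subset is valid.
Among all size-2 subsets of the eligible variables, only {V10, V6} blocks every backdoor path, so it is the unique smallest valid adjustment set.

{V10, V6}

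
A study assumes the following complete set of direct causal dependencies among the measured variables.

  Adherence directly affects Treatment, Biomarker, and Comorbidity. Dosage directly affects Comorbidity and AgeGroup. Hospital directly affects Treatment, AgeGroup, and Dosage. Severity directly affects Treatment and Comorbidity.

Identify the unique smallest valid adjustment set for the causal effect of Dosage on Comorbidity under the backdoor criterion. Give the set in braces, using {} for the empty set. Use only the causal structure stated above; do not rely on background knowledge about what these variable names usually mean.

Variables eligible for adjustment (non-descendants of Dosage, excluding Dosage and Comorbidity): {Adherence, Biomarker, Hospital, Severity, Treatment}.
Backdoor paths from Dosage to Comorbidity:
  P1: Dosage <- Hospital -> Treatment <- Adherence -> Comorbidity
  P2: Dosage <- Hospital -> Treatment <- Severity -> Comorbidity
Each backdoor path contains an unconditioned collider, so every path is already blocked with the empty conditioning set:
  P1: blocked at collider Treatment (neither it nor any descendant is in the conditioning set).
  P2: blocked at collider Treatment (neither it nor any descendant is in the conditioning set).
The empty set is therefore the unique smallest valid set.

{}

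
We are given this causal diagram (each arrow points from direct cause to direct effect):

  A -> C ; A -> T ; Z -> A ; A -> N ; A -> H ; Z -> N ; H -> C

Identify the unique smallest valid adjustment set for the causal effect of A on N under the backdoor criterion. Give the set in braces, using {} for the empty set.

{Z}

Variables eligible for adjustment (non-descendants of A, excluding A and N): {Z}.
Backdoor paths from A to N:
  P1: A <- Z -> N
The empty set is not sufficient: P1 (A <- Z -> N) has no collider blocking it and no conditioned non-collider, so it is open.
Try {Z}:
  P1: blocked at fork node Z ∈ conditioning set.
{Z} contains no descendant of A and blocks every backdoor path.
{Z} is the unique smallest valid adjustment set.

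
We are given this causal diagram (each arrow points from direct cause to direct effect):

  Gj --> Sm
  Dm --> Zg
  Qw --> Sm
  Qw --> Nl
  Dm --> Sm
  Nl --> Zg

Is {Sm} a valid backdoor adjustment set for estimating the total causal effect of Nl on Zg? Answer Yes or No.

No

Backdoor paths from Nl to Zg (paths whose first edge points into Nl):
  P1: Nl <- Qw -> Sm <- Dm -> Zg
Condition 1 (no descendant of Nl in the set): holds — descendants of Nl are {Zg}; none are in {Sm}.
Condition 2 (every backdoor path blocked by {Sm}):
  P1: open — collider(s) Sm are conditioned on (or have a conditioned descendant) and no non-collider on the path is in the set.
{Sm} does not satisfy the backdoor criterion.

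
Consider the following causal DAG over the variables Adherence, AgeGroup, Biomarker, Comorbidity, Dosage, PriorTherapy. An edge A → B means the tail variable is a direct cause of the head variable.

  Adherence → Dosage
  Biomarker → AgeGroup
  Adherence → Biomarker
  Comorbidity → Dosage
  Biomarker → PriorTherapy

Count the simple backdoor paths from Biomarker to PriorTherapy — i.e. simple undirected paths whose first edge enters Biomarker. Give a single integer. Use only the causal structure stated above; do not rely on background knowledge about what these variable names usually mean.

A backdoor path from Biomarker to PriorTherapy is any simple undirected path whose first edge points into Biomarker (i.e. leaves Biomarker via a parent).
Parents of Biomarker: {Adherence}.
No simple path from any parent of Biomarker reaches PriorTherapy without revisiting Biomarker, so there are no backdoor paths.

0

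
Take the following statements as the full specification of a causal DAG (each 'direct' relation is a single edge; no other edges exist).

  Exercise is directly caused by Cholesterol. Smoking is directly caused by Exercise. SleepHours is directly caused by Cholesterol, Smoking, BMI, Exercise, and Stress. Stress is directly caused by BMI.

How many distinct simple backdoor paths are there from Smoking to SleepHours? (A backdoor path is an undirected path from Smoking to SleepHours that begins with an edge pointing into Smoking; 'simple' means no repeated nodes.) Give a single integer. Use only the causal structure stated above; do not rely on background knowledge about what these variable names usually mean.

A backdoor path from Smoking to SleepHours is any simple undirected path whose first edge points into Smoking (i.e. leaves Smoking via a parent).
Parents of Smoking: {Exercise}.
Enumerating:
  P1: Smoking <- Exercise <- Cholesterol -> SleepHours
  P2: Smoking <- Exercise -> SleepHours
That exhausts the simple backdoor paths. Count: 2.

2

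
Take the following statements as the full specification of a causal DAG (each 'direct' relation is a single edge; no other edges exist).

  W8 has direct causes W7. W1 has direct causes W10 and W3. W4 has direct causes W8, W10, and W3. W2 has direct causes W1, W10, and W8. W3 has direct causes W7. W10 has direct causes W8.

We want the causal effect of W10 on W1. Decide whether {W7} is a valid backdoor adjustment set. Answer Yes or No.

Yes

Backdoor paths from W10 to W1 (paths whose first edge points into W10):
  P1: W10 <- W8 <- W7 -> W3 -> W1
  P2: W10 <- W8 -> W2 <- W1
  P3: W10 <- W8 -> W4 <- W3 -> W1
Condition 1 (no descendant of W10 in the set): holds — descendants of W10 are {W1, W2, W4}; none are in {W7}.
Condition 2 (every backdoor path blocked by {W7}):
  P1: blocked at fork node W7 ∈ conditioning set.
  P2: blocked at collider W2 (neither it nor any descendant is in the conditioning set).
  P3: blocked at collider W4 (neither it nor any descendant is in the conditioning set).
{W7} satisfies the backdoor criterion.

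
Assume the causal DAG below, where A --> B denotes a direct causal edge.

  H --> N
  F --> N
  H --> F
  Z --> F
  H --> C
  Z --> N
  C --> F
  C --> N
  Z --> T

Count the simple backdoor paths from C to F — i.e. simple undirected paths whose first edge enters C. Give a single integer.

3

A backdoor path from C to F is any simple undirected path whose first edge points into C (i.e. leaves C via a parent).
Parents of C: {H}.
Enumerating:
  P1: C <- H -> F
  P2: C <- H -> N <- Z -> F
  P3: C <- H -> N <- F
That exhausts the simple backdoor paths. Count: 3.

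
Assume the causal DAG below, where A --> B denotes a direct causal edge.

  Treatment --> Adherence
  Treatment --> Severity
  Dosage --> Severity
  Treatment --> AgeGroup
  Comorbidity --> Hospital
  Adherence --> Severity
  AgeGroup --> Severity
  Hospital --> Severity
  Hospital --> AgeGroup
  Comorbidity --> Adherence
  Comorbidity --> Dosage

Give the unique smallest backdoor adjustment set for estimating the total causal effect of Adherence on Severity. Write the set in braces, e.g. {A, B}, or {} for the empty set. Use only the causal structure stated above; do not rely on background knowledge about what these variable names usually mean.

{Comorbidity, Treatment}

Variables eligible for adjustment (non-descendants of Adherence, excluding Adherence and Severity): {AgeGroup, Comorbidity, Dosage, Hospital, Treatment}.
Backdoor paths from Adherence to Severity:
  P1: Adherence <- Comorbidity -> Dosage -> Severity
  P2: Adherence <- Comorbidity -> Hospital -> AgeGroup <- Treatment -> Severity
  P3: Adherence <- Comorbidity -> Hospital -> AgeGroup -> Severity
  P4: Adherence <- Comorbidity -> Hospital -> Severity
  P5: Adherence <- Treatment -> AgeGroup <- Hospital <- Comorbidity -> Dosage -> Severity
  P6: Adherence <- Treatment -> AgeGroup <- Hospital -> Severity
  P7: Adherence <- Treatment -> AgeGroup -> Severity
  P8: Adherence <- Treatment -> Severity
The empty set is not sufficient: P1 (Adherence <- Comorbidity -> Dosage -> Severity) has no collider blocking it and no conditioned non-collider, so it is open.
Try {Comorbidity, Treatment}:
  P1: blocked at fork node Comorbidity ∈ conditioning set.
  P2: blocked at fork node Comorbidity ∈ conditioning set.
  P3: blocked at fork node Comorbidity ∈ conditioning set.
  P4: blocked at fork node Comorbidity ∈ conditioning set.
  P5: blocked at fork node Treatment ∈ conditioning set.
  P6: blocked at fork node Treatment ∈ conditioning set.
  P7: blocked at fork node Treatment ∈ conditioning set.
  P8: blocked at fork node Treatment ∈ conditioning set.
{Comorbidity, Treatment} contains no descendant of Adherence and blocks every backdoor path.
Every element of {Comorbidity, Treatment} is needed (dropping Comorbidity leaves P1 open; dropping Treatment leaves P7 open), so no proper subset is valid.
Among all size-2 subsets of the eligible variables, only {Comorbidity, Treatment} blocks every backdoor path, so it is the unique smallest valid adjustment set.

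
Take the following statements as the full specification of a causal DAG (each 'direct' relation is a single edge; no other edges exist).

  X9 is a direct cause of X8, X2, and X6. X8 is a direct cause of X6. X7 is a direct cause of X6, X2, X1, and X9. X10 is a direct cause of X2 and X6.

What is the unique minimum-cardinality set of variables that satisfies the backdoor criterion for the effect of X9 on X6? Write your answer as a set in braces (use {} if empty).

{X7}

Variables eligible for adjustment (non-descendants of X9, excluding X9 and X6): {X1, X10, X7}.
Backdoor paths from X9 to X6:
  P1: X9 <- X7 -> X2 <- X10 -> X6
  P2: X9 <- X7 -> X6
The empty set is not sufficient: P2 (X9 <- X7 -> X6) has no collider blocking it and no conditioned non-collider, so it is open.
Try {X7}:
  P1: blocked at fork node X7 ∈ conditioning set.
  P2: blocked at fork node X7 ∈ conditioning set.
{X7} contains no descendant of X9 and blocks every backdoor path.
No other singleton works — e.g. {X1} leaves P2 open — so {X7} is the unique smallest valid adjustment set.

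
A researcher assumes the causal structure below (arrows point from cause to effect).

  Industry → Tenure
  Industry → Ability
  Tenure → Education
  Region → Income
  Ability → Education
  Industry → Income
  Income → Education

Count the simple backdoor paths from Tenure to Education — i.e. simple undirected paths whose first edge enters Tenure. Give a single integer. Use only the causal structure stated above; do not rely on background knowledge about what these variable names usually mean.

2

A backdoor path from Tenure to Education is any simple undirected path whose first edge points into Tenure (i.e. leaves Tenure via a parent).
Parents of Tenure: {Industry}.
Enumerating:
  P1: Tenure <- Industry -> Ability -> Education
  P2: Tenure <- Industry -> Income -> Education
That exhausts the simple backdoor paths. Count: 2.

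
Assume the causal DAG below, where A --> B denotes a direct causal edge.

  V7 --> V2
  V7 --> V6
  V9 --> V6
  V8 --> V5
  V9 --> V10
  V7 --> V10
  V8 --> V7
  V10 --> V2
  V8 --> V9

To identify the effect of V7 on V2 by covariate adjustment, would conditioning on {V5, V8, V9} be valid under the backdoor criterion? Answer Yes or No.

Yes

Backdoor paths from V7 to V2 (paths whose first edge points into V7):
  P1: V7 <- V8 -> V9 -> V10 -> V2
Condition 1 (no descendant of V7 in the set): holds — descendants of V7 are {V10, V2, V6}; none are in {V5, V8, V9}.
Condition 2 (every backdoor path blocked by {V5, V8, V9}):
  P1: blocked at fork node V8 ∈ conditioning set.
{V5, V8, V9} satisfies the backdoor criterion.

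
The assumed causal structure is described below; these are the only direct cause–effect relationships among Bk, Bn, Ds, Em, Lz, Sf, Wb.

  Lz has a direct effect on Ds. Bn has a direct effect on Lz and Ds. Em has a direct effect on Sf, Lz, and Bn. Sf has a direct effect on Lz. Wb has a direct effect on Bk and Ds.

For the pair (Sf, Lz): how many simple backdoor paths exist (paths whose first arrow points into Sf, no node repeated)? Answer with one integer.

3

A backdoor path from Sf to Lz is any simple undirected path whose first edge points into Sf (i.e. leaves Sf via a parent).
Parents of Sf: {Em}.
Enumerating:
  P1: Sf <- Em -> Bn -> Lz
  P2: Sf <- Em -> Bn -> Ds <- Lz
  P3: Sf <- Em -> Lz
That exhausts the simple backdoor paths. Count: 3.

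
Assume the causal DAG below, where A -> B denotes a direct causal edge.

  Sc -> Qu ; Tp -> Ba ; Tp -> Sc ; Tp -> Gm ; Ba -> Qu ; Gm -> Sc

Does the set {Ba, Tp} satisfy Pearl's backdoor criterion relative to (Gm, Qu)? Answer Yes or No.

Backdoor paths from Gm to Qu (paths whose first edge points into Gm):
  P1: Gm <- Tp -> Ba -> Qu
  P2: Gm <- Tp -> Sc -> Qu
Condition 1 (no descendant of Gm in the set): holds — descendants of Gm are {Qu, Sc}; none are in {Ba, Tp}.
Condition 2 (every backdoor path blocked by {Ba, Tp}):
  P1: blocked at fork node Tp ∈ conditioning set.
  P2: blocked at fork node Tp ∈ conditioning set.
{Ba, Tp} satisfies the backdoor criterion.

Yes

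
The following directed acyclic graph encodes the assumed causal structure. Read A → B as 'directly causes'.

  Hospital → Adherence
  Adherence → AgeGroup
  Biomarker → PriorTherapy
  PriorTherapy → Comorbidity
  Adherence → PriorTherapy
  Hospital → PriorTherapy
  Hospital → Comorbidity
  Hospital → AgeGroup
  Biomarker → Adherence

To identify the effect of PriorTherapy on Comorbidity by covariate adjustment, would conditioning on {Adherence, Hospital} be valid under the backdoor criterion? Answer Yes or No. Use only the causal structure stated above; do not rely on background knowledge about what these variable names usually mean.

Backdoor paths from PriorTherapy to Comorbidity (paths whose first edge points into PriorTherapy):
  P1: PriorTherapy <- Biomarker -> Adherence <- Hospital -> Comorbidity
  P2: PriorTherapy <- Biomarker -> Adherence -> AgeGroup <- Hospital -> Comorbidity
  P3: PriorTherapy <- Hospital -> Comorbidity
  P4: PriorTherapy <- Adherence <- Hospital -> Comorbidity
  P5: PriorTherapy <- Adherence -> AgeGroup <- Hospital -> Comorbidity
Condition 1 (no descendant of PriorTherapy in the set): holds — descendants of PriorTherapy are {Comorbidity}; none are in {Adherence, Hospital}.
Condition 2 (every backdoor path blocked by {Adherence, Hospital}):
  P1: blocked at fork node Hospital ∈ conditioning set.
  P2: blocked at chain node Adherence ∈ conditioning set.
  P3: blocked at fork node Hospital ∈ conditioning set.
  P4: blocked at chain node Adherence ∈ conditioning set.
  P5: blocked at fork node Adherence ∈ conditioning set.
{Adherence, Hospital} satisfies the backdoor criterion.

Yes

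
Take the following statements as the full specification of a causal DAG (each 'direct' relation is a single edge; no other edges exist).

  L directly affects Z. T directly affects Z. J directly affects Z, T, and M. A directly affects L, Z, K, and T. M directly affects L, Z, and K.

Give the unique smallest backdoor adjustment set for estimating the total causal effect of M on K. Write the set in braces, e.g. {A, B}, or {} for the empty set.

{}

Variables eligible for adjustment (non-descendants of M, excluding M and K): {A, J, T}.
Backdoor paths from M to K:
  P1: M <- J -> T <- A -> K
  P2: M <- J -> T -> Z <- A -> K
  P3: M <- J -> T -> Z <- L <- A -> K
  P4: M <- J -> Z <- A -> K
  P5: M <- J -> Z <- T <- A -> K
  P6: M <- J -> Z <- L <- A -> K
Each backdoor path contains an unconditioned collider, so every path is already blocked with the empty conditioning set:
  P1: blocked at collider T (neither it nor any descendant is in the conditioning set).
  P2: blocked at collider Z (neither it nor any descendant is in the conditioning set).
  P3: blocked at collider Z (neither it nor any descendant is in the conditioning set).
  P4: blocked at collider Z (neither it nor any descendant is in the conditioning set).
  P5: blocked at collider Z (neither it nor any descendant is in the conditioning set).
  P6: blocked at collider Z (neither it nor any descendant is in the conditioning set).
The empty set is therefore the unique smallest valid set.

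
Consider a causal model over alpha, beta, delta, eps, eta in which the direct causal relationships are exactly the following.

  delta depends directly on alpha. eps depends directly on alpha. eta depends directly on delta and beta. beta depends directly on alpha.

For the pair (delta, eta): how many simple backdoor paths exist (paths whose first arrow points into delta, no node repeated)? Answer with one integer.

1

A backdoor path from delta to eta is any simple undirected path whose first edge points into delta (i.e. leaves delta via a parent).
Parents of delta: {alpha}.
Enumerating:
  P1: delta <- alpha -> beta -> eta
That exhausts the simple backdoor paths. Count: 1.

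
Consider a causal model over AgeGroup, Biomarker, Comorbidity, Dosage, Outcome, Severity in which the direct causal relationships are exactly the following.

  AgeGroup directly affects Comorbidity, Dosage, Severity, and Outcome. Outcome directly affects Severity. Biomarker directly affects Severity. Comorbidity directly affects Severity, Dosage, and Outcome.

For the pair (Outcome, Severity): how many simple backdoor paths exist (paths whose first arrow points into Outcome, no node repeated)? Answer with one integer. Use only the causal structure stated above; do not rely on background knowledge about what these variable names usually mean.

6

A backdoor path from Outcome to Severity is any simple undirected path whose first edge points into Outcome (i.e. leaves Outcome via a parent).
Parents of Outcome: {AgeGroup, Comorbidity}.
Enumerating:
  P1: Outcome <- AgeGroup -> Comorbidity -> Severity
  P2: Outcome <- AgeGroup -> Severity
  P3: Outcome <- AgeGroup -> Dosage <- Comorbidity -> Severity
  P4: Outcome <- Comorbidity <- AgeGroup -> Severity
  P5: Outcome <- Comorbidity -> Severity
  P6: Outcome <- Comorbidity -> Dosage <- AgeGroup -> Severity
That exhausts the simple backdoor paths. Count: 6.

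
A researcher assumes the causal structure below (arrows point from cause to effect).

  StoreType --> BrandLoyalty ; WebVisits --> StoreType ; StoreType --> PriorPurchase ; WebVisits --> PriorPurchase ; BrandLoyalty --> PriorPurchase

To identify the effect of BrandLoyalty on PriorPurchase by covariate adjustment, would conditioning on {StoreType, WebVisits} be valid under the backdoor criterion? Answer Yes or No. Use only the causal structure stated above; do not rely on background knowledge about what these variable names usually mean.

Backdoor paths from BrandLoyalty to PriorPurchase (paths whose first edge points into BrandLoyalty):
  P1: BrandLoyalty <- StoreType <- WebVisits -> PriorPurchase
  P2: BrandLoyalty <- StoreType -> PriorPurchase
Condition 1 (no descendant of BrandLoyalty in the set): holds — descendants of BrandLoyalty are {PriorPurchase}; none are in {StoreType, WebVisits}.
Condition 2 (every backdoor path blocked by {StoreType, WebVisits}):
  P1: blocked at chain node StoreType ∈ conditioning set.
  P2: blocked at fork node StoreType ∈ conditioning set.
{StoreType, WebVisits} satisfies the backdoor criterion.

Yes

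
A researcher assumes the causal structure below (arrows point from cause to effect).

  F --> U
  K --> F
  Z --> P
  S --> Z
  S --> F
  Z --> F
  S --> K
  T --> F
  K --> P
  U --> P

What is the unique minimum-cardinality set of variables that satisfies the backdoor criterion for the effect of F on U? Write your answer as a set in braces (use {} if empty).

Variables eligible for adjustment (non-descendants of F, excluding F and U): {K, S, T, Z}.
Backdoor paths from F to U:
  P1: F <- S -> K -> P <- U
  P2: F <- S -> Z -> P <- U
  P3: F <- K <- S -> Z -> P <- U
  P4: F <- K -> P <- U
  P5: F <- Z <- S -> K -> P <- U
  P6: F <- Z -> P <- U
Each backdoor path contains an unconditioned collider, so every path is already blocked with the empty conditioning set:
  P1: blocked at collider P (neither it nor any descendant is in the conditioning set).
  P2: blocked at collider P (neither it nor any descendant is in the conditioning set).
  P3: blocked at collider P (neither it nor any descendant is in the conditioning set).
  P4: blocked at collider P (neither it nor any descendant is in the conditioning set).
  P5: blocked at collider P (neither it nor any descendant is in the conditioning set).
  P6: blocked at collider P (neither it nor any descendant is in the conditioning set).
The empty set is therefore the unique smallest valid set.

{}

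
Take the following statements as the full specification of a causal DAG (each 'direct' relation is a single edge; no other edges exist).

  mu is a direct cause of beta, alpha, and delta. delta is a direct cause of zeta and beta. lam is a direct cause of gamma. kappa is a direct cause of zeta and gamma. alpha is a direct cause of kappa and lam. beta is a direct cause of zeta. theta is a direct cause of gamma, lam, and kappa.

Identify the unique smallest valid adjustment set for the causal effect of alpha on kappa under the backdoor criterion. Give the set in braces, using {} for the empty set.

Variables eligible for adjustment (non-descendants of alpha, excluding alpha and kappa): {beta, delta, mu, theta}.
Backdoor paths from alpha to kappa:
  P1: alpha <- mu -> delta -> beta -> zeta <- kappa
  P2: alpha <- mu -> delta -> zeta <- kappa
  P3: alpha <- mu -> beta <- delta -> zeta <- kappa
  P4: alpha <- mu -> beta -> zeta <- kappa
Each backdoor path contains an unconditioned collider, so every path is already blocked with the empty conditioning set:
  P1: blocked at collider zeta (neither it nor any descendant is in the conditioning set).
  P2: blocked at collider zeta (neither it nor any descendant is in the conditioning set).
  P3: blocked at collider beta (neither it nor any descendant is in the conditioning set).
  P4: blocked at collider zeta (neither it nor any descendant is in the conditioning set).
The empty set is therefore the unique smallest valid set.

{}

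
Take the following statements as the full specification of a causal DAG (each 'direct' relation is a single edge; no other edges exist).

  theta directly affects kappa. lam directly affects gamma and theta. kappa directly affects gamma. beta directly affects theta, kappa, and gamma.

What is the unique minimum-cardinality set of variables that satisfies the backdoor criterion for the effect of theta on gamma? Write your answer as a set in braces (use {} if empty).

{beta, lam}

Variables eligible for adjustment (non-descendants of theta, excluding theta and gamma): {beta, lam}.
Backdoor paths from theta to gamma:
  P1: theta <- lam -> gamma
  P2: theta <- beta -> kappa -> gamma
  P3: theta <- beta -> gamma
The empty set is not sufficient: P1 (theta <- lam -> gamma) has no collider blocking it and no conditioned non-collider, so it is open.
Try {beta, lam}:
  P1: blocked at fork node lam ∈ conditioning set.
  P2: blocked at fork node beta ∈ conditioning set.
  P3: blocked at fork node beta ∈ conditioning set.
{beta, lam} contains no descendant of theta and blocks every backdoor path.
Every element of {beta, lam} is needed (dropping beta leaves P2 open; dropping lam leaves P1 open), so no proper subset is valid.
Among all size-2 subsets of the eligible variables, only {beta, lam} blocks every backdoor path, so it is the unique smallest valid adjustment set.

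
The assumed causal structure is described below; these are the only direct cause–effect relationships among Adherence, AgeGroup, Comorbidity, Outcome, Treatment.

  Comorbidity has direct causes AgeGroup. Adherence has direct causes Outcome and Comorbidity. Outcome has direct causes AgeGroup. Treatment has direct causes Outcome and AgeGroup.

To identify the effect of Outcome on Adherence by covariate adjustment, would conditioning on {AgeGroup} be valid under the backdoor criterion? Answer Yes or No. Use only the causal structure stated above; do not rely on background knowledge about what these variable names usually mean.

Backdoor paths from Outcome to Adherence (paths whose first edge points into Outcome):
  P1: Outcome <- AgeGroup -> Comorbidity -> Adherence
Condition 1 (no descendant of Outcome in the set): holds — descendants of Outcome are {Adherence, Treatment}; none are in {AgeGroup}.
Condition 2 (every backdoor path blocked by {AgeGroup}):
  P1: blocked at fork node AgeGroup ∈ conditioning set.
{AgeGroup} satisfies the backdoor criterion.

Yes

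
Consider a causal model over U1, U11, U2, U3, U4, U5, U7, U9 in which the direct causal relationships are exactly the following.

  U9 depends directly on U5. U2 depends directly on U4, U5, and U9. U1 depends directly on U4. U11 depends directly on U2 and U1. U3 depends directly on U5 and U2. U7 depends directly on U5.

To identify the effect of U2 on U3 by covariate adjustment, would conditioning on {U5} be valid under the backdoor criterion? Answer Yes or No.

Yes

Backdoor paths from U2 to U3 (paths whose first edge points into U2):
  P1: U2 <- U5 -> U3
  P2: U2 <- U9 <- U5 -> U3
Condition 1 (no descendant of U2 in the set): holds — descendants of U2 are {U11, U3}; none are in {U5}.
Condition 2 (every backdoor path blocked by {U5}):
  P1: blocked at fork node U5 ∈ conditioning set.
  P2: blocked at fork node U5 ∈ conditioning set.
{U5} satisfies the backdoor criterion.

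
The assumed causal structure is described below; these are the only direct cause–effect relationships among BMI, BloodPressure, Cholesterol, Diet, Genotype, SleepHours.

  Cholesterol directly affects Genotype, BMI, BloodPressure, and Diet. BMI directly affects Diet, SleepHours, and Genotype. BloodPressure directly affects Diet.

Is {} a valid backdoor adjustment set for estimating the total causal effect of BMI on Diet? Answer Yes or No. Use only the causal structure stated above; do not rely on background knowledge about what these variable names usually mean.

Backdoor paths from BMI to Diet (paths whose first edge points into BMI):
  P1: BMI <- Cholesterol -> BloodPressure -> Diet
  P2: BMI <- Cholesterol -> Diet
Condition 1 (no descendant of BMI in the set): holds — descendants of BMI are {Diet, Genotype, SleepHours}; none are in {}.
Condition 2 (every backdoor path blocked by {}):
  P1: open — no interior node is in the conditioning set.
  P2: open — no interior node is in the conditioning set.
{} does not satisfy the backdoor criterion.

No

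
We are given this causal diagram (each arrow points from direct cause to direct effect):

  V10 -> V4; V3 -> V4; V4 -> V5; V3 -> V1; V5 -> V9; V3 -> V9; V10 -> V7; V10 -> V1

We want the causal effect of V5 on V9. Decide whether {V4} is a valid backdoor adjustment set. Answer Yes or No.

Backdoor paths from V5 to V9 (paths whose first edge points into V5):
  P1: V5 <- V4 <- V10 -> V1 <- V3 -> V9
  P2: V5 <- V4 <- V3 -> V9
Condition 1 (no descendant of V5 in the set): holds — descendants of V5 are {V9}; none are in {V4}.
Condition 2 (every backdoor path blocked by {V4}):
  P1: blocked at chain node V4 ∈ conditioning set.
  P2: blocked at chain node V4 ∈ conditioning set.
{V4} satisfies the backdoor criterion.

Yes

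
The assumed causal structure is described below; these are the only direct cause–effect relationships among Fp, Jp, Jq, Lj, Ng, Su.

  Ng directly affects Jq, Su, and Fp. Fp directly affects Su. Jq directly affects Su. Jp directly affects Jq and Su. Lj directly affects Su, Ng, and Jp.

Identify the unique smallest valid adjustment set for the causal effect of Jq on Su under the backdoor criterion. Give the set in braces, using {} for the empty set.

{Jp, Ng}

Variables eligible for adjustment (non-descendants of Jq, excluding Jq and Su): {Fp, Jp, Lj, Ng}.
Backdoor paths from Jq to Su:
  P1: Jq <- Ng <- Lj -> Jp -> Su
  P2: Jq <- Ng <- Lj -> Su
  P3: Jq <- Ng -> Fp -> Su
  P4: Jq <- Ng -> Su
  P5: Jq <- Jp <- Lj -> Ng -> Fp -> Su
  P6: Jq <- Jp <- Lj -> Ng -> Su
  P7: Jq <- Jp <- Lj -> Su
  P8: Jq <- Jp -> Su
The empty set is not sufficient: P1 (Jq <- Ng <- Lj -> Jp -> Su) has no collider blocking it and no conditioned non-collider, so it is open.
Try {Jp, Ng}:
  P1: blocked at chain node Ng ∈ conditioning set.
  P2: blocked at chain node Ng ∈ conditioning set.
  P3: blocked at fork node Ng ∈ conditioning set.
  P4: blocked at fork node Ng ∈ conditioning set.
  P5: blocked at chain node Jp ∈ conditioning set.
  P6: blocked at chain node Jp ∈ conditioning set.
  P7: blocked at chain node Jp ∈ conditioning set.
  P8: blocked at fork node Jp ∈ conditioning set.
{Jp, Ng} contains no descendant of Jq and blocks every backdoor path.
Every element of {Jp, Ng} is needed (dropping Jp leaves P7 open; dropping Ng leaves P2 open), so no proper subset is valid.
Among all size-2 subsets of the eligible variables, only {Jp, Ng} blocks every backdoor path, so it is the unique smallest valid adjustment set.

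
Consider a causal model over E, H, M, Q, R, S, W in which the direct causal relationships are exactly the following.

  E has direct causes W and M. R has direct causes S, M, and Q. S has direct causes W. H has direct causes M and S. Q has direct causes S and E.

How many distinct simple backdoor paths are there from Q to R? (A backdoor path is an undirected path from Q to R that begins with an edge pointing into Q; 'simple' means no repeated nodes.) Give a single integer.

7

A backdoor path from Q to R is any simple undirected path whose first edge points into Q (i.e. leaves Q via a parent).
Parents of Q: {E, S}.
Enumerating:
  P1: Q <- S <- W -> E <- M -> R
  P2: Q <- S -> H <- M -> R
  P3: Q <- S -> R
  P4: Q <- E <- W -> S -> H <- M -> R
  P5: Q <- E <- W -> S -> R
  P6: Q <- E <- M -> H <- S -> R
  P7: Q <- E <- M -> R
That exhausts the simple backdoor paths. Count: 7.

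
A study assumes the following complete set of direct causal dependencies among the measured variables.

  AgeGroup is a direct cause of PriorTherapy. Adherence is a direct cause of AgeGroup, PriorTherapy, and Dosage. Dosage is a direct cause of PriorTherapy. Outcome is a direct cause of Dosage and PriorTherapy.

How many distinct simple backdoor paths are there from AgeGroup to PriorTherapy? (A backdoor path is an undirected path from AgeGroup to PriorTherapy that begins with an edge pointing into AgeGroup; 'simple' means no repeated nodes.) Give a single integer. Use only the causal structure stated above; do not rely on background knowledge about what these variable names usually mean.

3

A backdoor path from AgeGroup to PriorTherapy is any simple undirected path whose first edge points into AgeGroup (i.e. leaves AgeGroup via a parent).
Parents of AgeGroup: {Adherence}.
Enumerating:
  P1: AgeGroup <- Adherence -> Dosage <- Outcome -> PriorTherapy
  P2: AgeGroup <- Adherence -> Dosage -> PriorTherapy
  P3: AgeGroup <- Adherence -> PriorTherapy
That exhausts the simple backdoor paths. Count: 3.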